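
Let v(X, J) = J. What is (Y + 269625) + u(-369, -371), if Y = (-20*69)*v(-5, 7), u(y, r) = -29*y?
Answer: 270666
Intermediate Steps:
Y = -9660 (Y = -20*69*7 = -1380*7 = -9660)
(Y + 269625) + u(-369, -371) = (-9660 + 269625) - 29*(-369) = 259965 + 10701 = 270666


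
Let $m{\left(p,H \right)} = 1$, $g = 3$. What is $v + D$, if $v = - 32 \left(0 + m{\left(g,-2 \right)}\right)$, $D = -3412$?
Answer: $-3444$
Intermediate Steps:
$v = -32$ ($v = - 32 \left(0 + 1\right) = \left(-32\right) 1 = -32$)
$v + D = -32 - 3412 = -3444$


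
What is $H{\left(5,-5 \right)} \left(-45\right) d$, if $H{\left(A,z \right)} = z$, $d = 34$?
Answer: $7650$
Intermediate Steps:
$H{\left(5,-5 \right)} \left(-45\right) d = \left(-5\right) \left(-45\right) 34 = 225 \cdot 34 = 7650$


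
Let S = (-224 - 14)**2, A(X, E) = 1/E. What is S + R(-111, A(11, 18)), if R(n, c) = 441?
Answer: 57085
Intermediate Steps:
S = 56644 (S = (-238)**2 = 56644)
S + R(-111, A(11, 18)) = 56644 + 441 = 57085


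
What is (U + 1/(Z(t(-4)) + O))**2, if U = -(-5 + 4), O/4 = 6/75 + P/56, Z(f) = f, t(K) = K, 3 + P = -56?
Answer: 5822569/7634169 ≈ 0.76270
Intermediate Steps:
P = -59 (P = -3 - 56 = -59)
O = -1363/350 (O = 4*(6/75 - 59/56) = 4*(6*(1/75) - 59*1/56) = 4*(2/25 - 59/56) = 4*(-1363/1400) = -1363/350 ≈ -3.8943)
U = 1 (U = -1*(-1) = 1)
(U + 1/(Z(t(-4)) + O))**2 = (1 + 1/(-4 - 1363/350))**2 = (1 + 1/(-2763/350))**2 = (1 - 350/2763)**2 = (2413/2763)**2 = 5822569/7634169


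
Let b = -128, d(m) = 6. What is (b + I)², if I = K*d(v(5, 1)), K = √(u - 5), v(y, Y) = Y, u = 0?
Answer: 16204 - 1536*I*√5 ≈ 16204.0 - 3434.6*I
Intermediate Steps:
K = I*√5 (K = √(0 - 5) = √(-5) = I*√5 ≈ 2.2361*I)
I = 6*I*√5 (I = (I*√5)*6 = 6*I*√5 ≈ 13.416*I)
(b + I)² = (-128 + 6*I*√5)²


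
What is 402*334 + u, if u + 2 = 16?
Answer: 134282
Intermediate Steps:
u = 14 (u = -2 + 16 = 14)
402*334 + u = 402*334 + 14 = 134268 + 14 = 134282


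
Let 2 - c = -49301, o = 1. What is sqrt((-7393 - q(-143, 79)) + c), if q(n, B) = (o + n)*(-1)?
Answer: 2*sqrt(10442) ≈ 204.37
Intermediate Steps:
c = 49303 (c = 2 - 1*(-49301) = 2 + 49301 = 49303)
q(n, B) = -1 - n (q(n, B) = (1 + n)*(-1) = -1 - n)
sqrt((-7393 - q(-143, 79)) + c) = sqrt((-7393 - (-1 - 1*(-143))) + 49303) = sqrt((-7393 - (-1 + 143)) + 49303) = sqrt((-7393 - 1*142) + 49303) = sqrt((-7393 - 142) + 49303) = sqrt(-7535 + 49303) = sqrt(41768) = 2*sqrt(10442)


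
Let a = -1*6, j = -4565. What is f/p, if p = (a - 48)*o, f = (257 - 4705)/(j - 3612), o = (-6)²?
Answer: -556/1987011 ≈ -0.00027982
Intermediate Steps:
o = 36
a = -6
f = 4448/8177 (f = (257 - 4705)/(-4565 - 3612) = -4448/(-8177) = -4448*(-1/8177) = 4448/8177 ≈ 0.54396)
p = -1944 (p = (-6 - 48)*36 = -54*36 = -1944)
f/p = (4448/8177)/(-1944) = (4448/8177)*(-1/1944) = -556/1987011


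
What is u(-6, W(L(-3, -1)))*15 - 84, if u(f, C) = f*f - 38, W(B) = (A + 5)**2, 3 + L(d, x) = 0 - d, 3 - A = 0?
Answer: -114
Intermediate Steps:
A = 3 (A = 3 - 1*0 = 3 + 0 = 3)
L(d, x) = -3 - d (L(d, x) = -3 + (0 - d) = -3 - d)
W(B) = 64 (W(B) = (3 + 5)**2 = 8**2 = 64)
u(f, C) = -38 + f**2 (u(f, C) = f**2 - 38 = -38 + f**2)
u(-6, W(L(-3, -1)))*15 - 84 = (-38 + (-6)**2)*15 - 84 = (-38 + 36)*15 - 84 = -2*15 - 84 = -30 - 84 = -114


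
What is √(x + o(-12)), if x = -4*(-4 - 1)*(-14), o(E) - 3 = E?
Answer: 17*I ≈ 17.0*I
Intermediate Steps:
o(E) = 3 + E
x = -280 (x = -4*(-5)*(-14) = 20*(-14) = -280)
√(x + o(-12)) = √(-280 + (3 - 12)) = √(-280 - 9) = √(-289) = 17*I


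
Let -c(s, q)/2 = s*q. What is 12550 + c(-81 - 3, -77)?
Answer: -386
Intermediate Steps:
c(s, q) = -2*q*s (c(s, q) = -2*s*q = -2*q*s)
12550 + c(-81 - 3, -77) = 12550 - 2*(-77)*(-81 - 3) = 12550 - 2*(-77)*(-84) = 12550 - 12936 = -386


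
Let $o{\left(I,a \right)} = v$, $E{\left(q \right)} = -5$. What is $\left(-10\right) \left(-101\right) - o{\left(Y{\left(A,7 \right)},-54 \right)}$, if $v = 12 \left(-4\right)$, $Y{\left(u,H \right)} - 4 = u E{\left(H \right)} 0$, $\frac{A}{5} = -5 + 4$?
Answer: $1058$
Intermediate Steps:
$A = -5$ ($A = 5 \left(-5 + 4\right) = 5 \left(-1\right) = -5$)
$Y{\left(u,H \right)} = 4$ ($Y{\left(u,H \right)} = 4 + u \left(-5\right) 0 = 4 + - 5 u 0 = 4 + 0 = 4$)
$v = -48$
$o{\left(I,a \right)} = -48$
$\left(-10\right) \left(-101\right) - o{\left(Y{\left(A,7 \right)},-54 \right)} = \left(-10\right) \left(-101\right) - -48 = 1010 + 48 = 1058$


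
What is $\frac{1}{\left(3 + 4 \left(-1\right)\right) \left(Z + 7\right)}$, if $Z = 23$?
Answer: $- \frac{1}{30} \approx -0.033333$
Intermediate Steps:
$\frac{1}{\left(3 + 4 \left(-1\right)\right) \left(Z + 7\right)} = \frac{1}{\left(3 + 4 \left(-1\right)\right) \left(23 + 7\right)} = \frac{1}{\left(3 - 4\right) 30} = \frac{1}{\left(-1\right) 30} = \frac{1}{-30} = - \frac{1}{30}$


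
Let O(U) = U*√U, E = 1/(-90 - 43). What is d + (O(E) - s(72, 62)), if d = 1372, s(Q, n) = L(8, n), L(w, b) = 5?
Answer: 1367 - I*√133/17689 ≈ 1367.0 - 0.00065196*I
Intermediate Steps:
s(Q, n) = 5
E = -1/133 (E = 1/(-133) = -1/133 ≈ -0.0075188)
O(U) = U^(3/2)
d + (O(E) - s(72, 62)) = 1372 + ((-1/133)^(3/2) - 1*5) = 1372 + (-I*√133/17689 - 5) = 1372 + (-5 - I*√133/17689) = 1367 - I*√133/17689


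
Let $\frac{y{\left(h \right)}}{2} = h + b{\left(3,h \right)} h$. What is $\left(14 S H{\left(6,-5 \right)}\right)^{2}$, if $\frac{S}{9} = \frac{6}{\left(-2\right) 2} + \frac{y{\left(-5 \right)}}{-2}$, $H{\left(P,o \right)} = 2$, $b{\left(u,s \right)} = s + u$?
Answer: $2683044$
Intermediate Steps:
$y{\left(h \right)} = 2 h + 2 h \left(3 + h\right)$ ($y{\left(h \right)} = 2 \left(h + \left(h + 3\right) h\right) = 2 \left(h + \left(3 + h\right) h\right) = 2 \left(h + h \left(3 + h\right)\right) = 2 h + 2 h \left(3 + h\right)$)
$S = - \frac{117}{2}$ ($S = 9 \left(\frac{6}{\left(-2\right) 2} + \frac{2 \left(-5\right) \left(4 - 5\right)}{-2}\right) = 9 \left(\frac{6}{-4} + 2 \left(-5\right) \left(-1\right) \left(- \frac{1}{2}\right)\right) = 9 \left(6 \left(- \frac{1}{4}\right) + 10 \left(- \frac{1}{2}\right)\right) = 9 \left(- \frac{3}{2} - 5\right) = 9 \left(- \frac{13}{2}\right) = - \frac{117}{2} \approx -58.5$)
$\left(14 S H{\left(6,-5 \right)}\right)^{2} = \left(14 \left(- \frac{117}{2}\right) 2\right)^{2} = \left(\left(-819\right) 2\right)^{2} = \left(-1638\right)^{2} = 2683044$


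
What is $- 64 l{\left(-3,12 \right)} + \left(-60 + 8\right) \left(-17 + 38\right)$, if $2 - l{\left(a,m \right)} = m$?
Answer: $-452$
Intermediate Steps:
$l{\left(a,m \right)} = 2 - m$
$- 64 l{\left(-3,12 \right)} + \left(-60 + 8\right) \left(-17 + 38\right) = - 64 \left(2 - 12\right) + \left(-60 + 8\right) \left(-17 + 38\right) = - 64 \left(2 - 12\right) - 1092 = \left(-64\right) \left(-10\right) - 1092 = 640 - 1092 = -452$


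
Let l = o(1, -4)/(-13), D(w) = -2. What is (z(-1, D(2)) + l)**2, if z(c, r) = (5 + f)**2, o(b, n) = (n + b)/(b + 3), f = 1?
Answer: 3515625/2704 ≈ 1300.2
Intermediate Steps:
o(b, n) = (b + n)/(3 + b)
z(c, r) = 36 (z(c, r) = (5 + 1)**2 = 6**2 = 36)
l = 3/52 (l = ((1 - 4)/(3 + 1))/(-13) = (-3/4)*(-1/13) = ((1/4)*(-3))*(-1/13) = -3/4*(-1/13) = 3/52 ≈ 0.057692)
(z(-1, D(2)) + l)**2 = (36 + 3/52)**2 = (1875/52)**2 = 3515625/2704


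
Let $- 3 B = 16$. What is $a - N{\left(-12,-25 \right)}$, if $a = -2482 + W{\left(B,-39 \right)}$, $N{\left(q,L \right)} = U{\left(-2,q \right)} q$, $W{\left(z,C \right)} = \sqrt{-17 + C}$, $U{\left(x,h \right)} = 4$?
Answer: $-2434 + 2 i \sqrt{14} \approx -2434.0 + 7.4833 i$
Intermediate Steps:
$B = - \frac{16}{3}$ ($B = \left(- \frac{1}{3}\right) 16 = - \frac{16}{3} \approx -5.3333$)
$N{\left(q,L \right)} = 4 q$
$a = -2482 + 2 i \sqrt{14}$ ($a = -2482 + \sqrt{-17 - 39} = -2482 + \sqrt{-56} = -2482 + 2 i \sqrt{14} \approx -2482.0 + 7.4833 i$)
$a - N{\left(-12,-25 \right)} = \left(-2482 + 2 i \sqrt{14}\right) - 4 \left(-12\right) = \left(-2482 + 2 i \sqrt{14}\right) - -48 = \left(-2482 + 2 i \sqrt{14}\right) + 48 = -2434 + 2 i \sqrt{14}$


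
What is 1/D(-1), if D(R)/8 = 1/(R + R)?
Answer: -¼ ≈ -0.25000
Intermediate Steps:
D(R) = 4/R (D(R) = 8/(R + R) = 8/((2*R)) = 8*(1/(2*R)) = 4/R)
1/D(-1) = 1/(4/(-1)) = 1/(4*(-1)) = 1/(-4) = -¼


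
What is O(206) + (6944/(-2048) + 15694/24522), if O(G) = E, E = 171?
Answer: 132025955/784704 ≈ 168.25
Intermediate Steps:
O(G) = 171
O(206) + (6944/(-2048) + 15694/24522) = 171 + (6944/(-2048) + 15694/24522) = 171 + (6944*(-1/2048) + 15694*(1/24522)) = 171 + (-217/64 + 7847/12261) = 171 - 2158429/784704 = 132025955/784704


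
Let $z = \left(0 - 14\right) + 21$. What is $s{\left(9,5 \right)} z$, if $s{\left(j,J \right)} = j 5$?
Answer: $315$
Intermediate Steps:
$z = 7$ ($z = -14 + 21 = 7$)
$s{\left(j,J \right)} = 5 j$
$s{\left(9,5 \right)} z = 5 \cdot 9 \cdot 7 = 45 \cdot 7 = 315$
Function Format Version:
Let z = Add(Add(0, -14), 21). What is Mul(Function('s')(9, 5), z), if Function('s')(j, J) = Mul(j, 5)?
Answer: 315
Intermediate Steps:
z = 7 (z = Add(-14, 21) = 7)
Function('s')(j, J) = Mul(5, j)
Mul(Function('s')(9, 5), z) = Mul(Mul(5, 9), 7) = Mul(45, 7) = 315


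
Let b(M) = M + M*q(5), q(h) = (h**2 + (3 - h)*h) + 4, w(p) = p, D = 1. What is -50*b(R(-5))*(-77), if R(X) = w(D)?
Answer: 77000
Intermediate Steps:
R(X) = 1
q(h) = 4 + h**2 + h*(3 - h) (q(h) = (h**2 + h*(3 - h)) + 4 = 4 + h**2 + h*(3 - h))
b(M) = 20*M (b(M) = M + M*(4 + 3*5) = M + M*(4 + 15) = M + M*19 = M + 19*M = 20*M)
-50*b(R(-5))*(-77) = -1000*(-77) = 77000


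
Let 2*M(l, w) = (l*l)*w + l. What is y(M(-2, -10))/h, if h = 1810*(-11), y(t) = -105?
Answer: 21/3982 ≈ 0.0052737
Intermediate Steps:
M(l, w) = l/2 + w*l**2/2 (M(l, w) = ((l*l)*w + l)/2 = (l**2*w + l)/2 = (w*l**2 + l)/2 = (l + w*l**2)/2 = l/2 + w*l**2/2)
h = -19910
y(M(-2, -10))/h = -105/(-19910) = -105*(-1/19910) = 21/3982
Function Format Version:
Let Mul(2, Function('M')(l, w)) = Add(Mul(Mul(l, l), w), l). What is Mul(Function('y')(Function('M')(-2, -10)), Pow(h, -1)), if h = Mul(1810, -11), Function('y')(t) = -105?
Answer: Rational(21, 3982) ≈ 0.0052737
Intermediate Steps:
Function('M')(l, w) = Add(Mul(Rational(1, 2), l), Mul(Rational(1, 2), w, Pow(l, 2))) (Function('M')(l, w) = Mul(Rational(1, 2), Add(Mul(Mul(l, l), w), l)) = Mul(Rational(1, 2), Add(Mul(Pow(l, 2), w), l)) = Mul(Rational(1, 2), Add(Mul(w, Pow(l, 2)), l)) = Mul(Rational(1, 2), Add(l, Mul(w, Pow(l, 2)))) = Add(Mul(Rational(1, 2), l), Mul(Rational(1, 2), w, Pow(l, 2))))
h = -19910
Mul(Function('y')(Function('M')(-2, -10)), Pow(h, -1)) = Mul(-105, Pow(-19910, -1)) = Mul(-105, Rational(-1, 19910)) = Rational(21, 3982)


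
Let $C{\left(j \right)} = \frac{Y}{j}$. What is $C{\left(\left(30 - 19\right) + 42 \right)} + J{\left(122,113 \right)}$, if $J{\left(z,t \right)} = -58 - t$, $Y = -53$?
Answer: $-172$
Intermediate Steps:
$C{\left(j \right)} = - \frac{53}{j}$
$C{\left(\left(30 - 19\right) + 42 \right)} + J{\left(122,113 \right)} = - \frac{53}{\left(30 - 19\right) + 42} - 171 = - \frac{53}{11 + 42} - 171 = - \frac{53}{53} - 171 = \left(-53\right) \frac{1}{53} - 171 = -1 - 171 = -172$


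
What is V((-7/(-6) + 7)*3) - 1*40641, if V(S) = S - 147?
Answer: -81527/2 ≈ -40764.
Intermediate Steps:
V(S) = -147 + S
V((-7/(-6) + 7)*3) - 1*40641 = (-147 + (-7/(-6) + 7)*3) - 1*40641 = (-147 + (-7*(-⅙) + 7)*3) - 40641 = (-147 + (7/6 + 7)*3) - 40641 = (-147 + (49/6)*3) - 40641 = (-147 + 49/2) - 40641 = -245/2 - 40641 = -81527/2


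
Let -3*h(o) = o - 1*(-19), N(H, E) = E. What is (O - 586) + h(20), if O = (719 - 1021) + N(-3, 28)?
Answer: -873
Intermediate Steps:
h(o) = -19/3 - o/3 (h(o) = -(o - 1*(-19))/3 = -(o + 19)/3 = -(19 + o)/3 = -19/3 - o/3)
O = -274 (O = (719 - 1021) + 28 = -302 + 28 = -274)
(O - 586) + h(20) = (-274 - 586) + (-19/3 - ⅓*20) = -860 + (-19/3 - 20/3) = -860 - 13 = -873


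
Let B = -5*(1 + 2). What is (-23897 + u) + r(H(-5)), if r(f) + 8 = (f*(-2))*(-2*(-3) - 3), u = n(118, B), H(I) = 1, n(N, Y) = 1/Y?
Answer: -358666/15 ≈ -23911.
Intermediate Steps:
B = -15 (B = -5*3 = -15)
u = -1/15 (u = 1/(-15) = -1/15 ≈ -0.066667)
r(f) = -8 - 6*f (r(f) = -8 + (f*(-2))*(-2*(-3) - 3) = -8 + (-2*f)*(6 - 3) = -8 - 2*f*3 = -8 - 6*f)
(-23897 + u) + r(H(-5)) = (-23897 - 1/15) + (-8 - 6*1) = -358456/15 + (-8 - 6) = -358456/15 - 14 = -358666/15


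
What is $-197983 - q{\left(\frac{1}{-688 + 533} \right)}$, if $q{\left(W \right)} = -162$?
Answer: $-197821$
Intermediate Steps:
$-197983 - q{\left(\frac{1}{-688 + 533} \right)} = -197983 - -162 = -197983 + 162 = -197821$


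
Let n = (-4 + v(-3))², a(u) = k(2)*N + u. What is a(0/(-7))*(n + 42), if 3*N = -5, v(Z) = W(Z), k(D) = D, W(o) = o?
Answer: -910/3 ≈ -303.33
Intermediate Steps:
v(Z) = Z
N = -5/3 (N = (⅓)*(-5) = -5/3 ≈ -1.6667)
a(u) = -10/3 + u (a(u) = 2*(-5/3) + u = -10/3 + u)
n = 49 (n = (-4 - 3)² = (-7)² = 49)
a(0/(-7))*(n + 42) = (-10/3 + 0/(-7))*(49 + 42) = (-10/3 + 0*(-⅐))*91 = (-10/3 + 0)*91 = -10/3*91 = -910/3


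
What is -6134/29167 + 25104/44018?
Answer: 231100978/641936503 ≈ 0.36001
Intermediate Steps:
-6134/29167 + 25104/44018 = -6134*1/29167 + 25104*(1/44018) = -6134/29167 + 12552/22009 = 231100978/641936503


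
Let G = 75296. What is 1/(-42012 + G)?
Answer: 1/33284 ≈ 3.0044e-5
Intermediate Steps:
1/(-42012 + G) = 1/(-42012 + 75296) = 1/33284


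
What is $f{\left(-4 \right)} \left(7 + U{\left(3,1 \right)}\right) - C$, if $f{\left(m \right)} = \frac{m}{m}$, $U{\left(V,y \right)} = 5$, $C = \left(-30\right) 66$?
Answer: $1992$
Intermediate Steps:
$C = -1980$
$f{\left(m \right)} = 1$
$f{\left(-4 \right)} \left(7 + U{\left(3,1 \right)}\right) - C = 1 \left(7 + 5\right) - -1980 = 1 \cdot 12 + 1980 = 12 + 1980 = 1992$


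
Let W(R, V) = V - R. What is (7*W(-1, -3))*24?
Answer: -336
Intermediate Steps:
(7*W(-1, -3))*24 = (7*(-3 - 1*(-1)))*24 = (7*(-3 + 1))*24 = (7*(-2))*24 = -14*24 = -336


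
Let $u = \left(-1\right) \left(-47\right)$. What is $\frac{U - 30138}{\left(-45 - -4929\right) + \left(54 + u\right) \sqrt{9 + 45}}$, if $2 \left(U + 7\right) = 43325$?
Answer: $- \frac{79365}{44641} + \frac{19695 \sqrt{6}}{178564} \approx -1.5077$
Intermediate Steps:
$u = 47$
$U = \frac{43311}{2}$ ($U = -7 + \frac{1}{2} \cdot 43325 = -7 + \frac{43325}{2} = \frac{43311}{2} \approx 21656.0$)
$\frac{U - 30138}{\left(-45 - -4929\right) + \left(54 + u\right) \sqrt{9 + 45}} = \frac{\frac{43311}{2} - 30138}{\left(-45 - -4929\right) + \left(54 + 47\right) \sqrt{9 + 45}} = - \frac{16965}{2 \left(\left(-45 + 4929\right) + 101 \sqrt{54}\right)} = - \frac{16965}{2 \left(4884 + 101 \cdot 3 \sqrt{6}\right)} = - \frac{16965}{2 \left(4884 + 303 \sqrt{6}\right)}$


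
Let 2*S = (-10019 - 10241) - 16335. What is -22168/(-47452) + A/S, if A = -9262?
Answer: 422559702/434126485 ≈ 0.97336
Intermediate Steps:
S = -36595/2 (S = ((-10019 - 10241) - 16335)/2 = (-20260 - 16335)/2 = (½)*(-36595) = -36595/2 ≈ -18298.)
-22168/(-47452) + A/S = -22168/(-47452) - 9262/(-36595/2) = -22168*(-1/47452) - 9262*(-2/36595) = 5542/11863 + 18524/36595 = 422559702/434126485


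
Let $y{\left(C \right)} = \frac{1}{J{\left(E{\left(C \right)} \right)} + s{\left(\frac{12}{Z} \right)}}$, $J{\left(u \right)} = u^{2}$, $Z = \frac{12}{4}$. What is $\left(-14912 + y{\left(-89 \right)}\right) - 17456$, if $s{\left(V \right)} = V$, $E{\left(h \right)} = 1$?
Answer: $- \frac{161839}{5} \approx -32368.0$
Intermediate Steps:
$Z = 3$ ($Z = 12 \cdot \frac{1}{4} = 3$)
$y{\left(C \right)} = \frac{1}{5}$ ($y{\left(C \right)} = \frac{1}{1^{2} + \frac{12}{3}} = \frac{1}{1 + 12 \cdot \frac{1}{3}} = \frac{1}{1 + 4} = \frac{1}{5}$)
$\left(-14912 + y{\left(-89 \right)}\right) - 17456 = \left(-14912 + \frac{1}{5}\right) - 17456 = - \frac{74559}{5} - 17456 = - \frac{161839}{5}$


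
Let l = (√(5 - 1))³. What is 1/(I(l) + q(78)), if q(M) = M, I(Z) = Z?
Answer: 1/86 ≈ 0.011628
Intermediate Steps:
l = 8 (l = (√4)³ = 2³ = 8)
1/(I(l) + q(78)) = 1/(8 + 78) = 1/86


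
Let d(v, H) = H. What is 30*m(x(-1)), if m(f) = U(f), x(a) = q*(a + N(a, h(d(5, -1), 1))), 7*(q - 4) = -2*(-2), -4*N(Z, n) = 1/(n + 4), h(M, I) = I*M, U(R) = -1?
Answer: -30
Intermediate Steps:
N(Z, n) = -1/(4*(4 + n)) (N(Z, n) = -1/(4*(n + 4)) = -1/(4*(4 + n)))
q = 32/7 (q = 4 + (-2*(-2))/7 = 4 + (1/7)*4 = 4 + 4/7 = 32/7 ≈ 4.5714)
x(a) = -8/21 + 32*a/7 (x(a) = 32*(a - 1/(16 + 4*(1*(-1))))/7 = 32*(a - 1/(16 + 4*(-1)))/7 = 32*(a - 1/(16 - 4))/7 = 32*(a - 1/12)/7 = 32*(-1/12 + a)/7 = -8/21 + 32*a/7)
m(f) = -1
30*m(x(-1)) = 30*(-1) = -30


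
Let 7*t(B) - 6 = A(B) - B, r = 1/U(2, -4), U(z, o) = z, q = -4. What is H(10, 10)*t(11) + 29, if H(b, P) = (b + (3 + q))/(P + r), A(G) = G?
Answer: 1457/49 ≈ 29.735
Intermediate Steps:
r = ½ (r = 1/2 = ½ ≈ 0.50000)
H(b, P) = (-1 + b)/(½ + P) (H(b, P) = (b + (3 - 4))/(P + ½) = (b - 1)/(½ + P) = (-1 + b)/(½ + P))
t(B) = 6/7 (t(B) = 6/7 + (B - B)/7 = 6/7 + (⅐)*0 = 6/7 + 0 = 6/7)
H(10, 10)*t(11) + 29 = (2*(-1 + 10)/(1 + 2*10))*(6/7) + 29 = (2*9/(1 + 20))*(6/7) + 29 = (2*9/21)*(6/7) + 29 = (2*(1/21)*9)*(6/7) + 29 = (6/7)*(6/7) + 29 = 36/49 + 29 = 1457/49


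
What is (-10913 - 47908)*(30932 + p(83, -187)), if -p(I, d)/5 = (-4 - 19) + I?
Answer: -1801804872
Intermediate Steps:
p(I, d) = 115 - 5*I (p(I, d) = -5*((-4 - 19) + I) = -5*(-23 + I) = 115 - 5*I)
(-10913 - 47908)*(30932 + p(83, -187)) = (-10913 - 47908)*(30932 + (115 - 5*83)) = -58821*(30932 + (115 - 415)) = -58821*(30932 - 300) = -58821*30632 = -1801804872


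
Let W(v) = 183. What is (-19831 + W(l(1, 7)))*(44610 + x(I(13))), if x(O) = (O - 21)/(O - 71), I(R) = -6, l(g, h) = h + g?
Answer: -67490821056/77 ≈ -8.7650e+8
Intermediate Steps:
l(g, h) = g + h
x(O) = (-21 + O)/(-71 + O)
(-19831 + W(l(1, 7)))*(44610 + x(I(13))) = (-19831 + 183)*(44610 + (-21 - 6)/(-71 - 6)) = -19648*(44610 - 27/(-77)) = -19648*(44610 - 1/77*(-27)) = -19648*(44610 + 27/77) = -19648*3434997/77 = -67490821056/77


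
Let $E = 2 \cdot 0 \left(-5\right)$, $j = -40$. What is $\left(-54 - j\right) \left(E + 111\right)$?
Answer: $-1554$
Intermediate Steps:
$E = 0$ ($E = 0 \left(-5\right) = 0$)
$\left(-54 - j\right) \left(E + 111\right) = \left(-54 - -40\right) \left(0 + 111\right) = \left(-54 + 40\right) 111 = \left(-14\right) 111 = -1554$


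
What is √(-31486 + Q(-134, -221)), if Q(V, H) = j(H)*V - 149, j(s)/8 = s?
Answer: √205277 ≈ 453.08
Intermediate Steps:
j(s) = 8*s
Q(V, H) = -149 + 8*H*V (Q(V, H) = (8*H)*V - 149 = 8*H*V - 149 = -149 + 8*H*V)
√(-31486 + Q(-134, -221)) = √(-31486 + (-149 + 8*(-221)*(-134))) = √(-31486 + (-149 + 236912)) = √(-31486 + 236763) = √205277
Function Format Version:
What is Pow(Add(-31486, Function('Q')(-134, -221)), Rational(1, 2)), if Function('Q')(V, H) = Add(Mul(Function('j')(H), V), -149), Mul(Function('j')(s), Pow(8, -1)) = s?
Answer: Pow(205277, Rational(1, 2)) ≈ 453.08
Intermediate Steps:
Function('j')(s) = Mul(8, s)
Function('Q')(V, H) = Add(-149, Mul(8, H, V)) (Function('Q')(V, H) = Add(Mul(Mul(8, H), V), -149) = Add(Mul(8, H, V), -149) = Add(-149, Mul(8, H, V)))
Pow(Add(-31486, Function('Q')(-134, -221)), Rational(1, 2)) = Pow(Add(-31486, Add(-149, Mul(8, -221, -134))), Rational(1, 2)) = Pow(Add(-31486, Add(-149, 236912)), Rational(1, 2)) = Pow(Add(-31486, 236763), Rational(1, 2)) = Pow(205277, Rational(1, 2))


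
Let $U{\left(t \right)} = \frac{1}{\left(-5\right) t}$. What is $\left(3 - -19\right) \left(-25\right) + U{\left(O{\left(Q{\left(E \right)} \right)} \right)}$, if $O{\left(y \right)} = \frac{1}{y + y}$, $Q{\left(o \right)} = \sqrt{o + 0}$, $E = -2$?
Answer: $-550 - \frac{2 i \sqrt{2}}{5} \approx -550.0 - 0.56569 i$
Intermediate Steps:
$Q{\left(o \right)} = \sqrt{o}$
$O{\left(y \right)} = \frac{1}{2 y}$
$U{\left(t \right)} = - \frac{1}{5 t}$
$\left(3 - -19\right) \left(-25\right) + U{\left(O{\left(Q{\left(E \right)} \right)} \right)} = \left(3 - -19\right) \left(-25\right) - \frac{1}{5 \frac{1}{2 \sqrt{-2}}} = \left(3 + 19\right) \left(-25\right) - \frac{1}{5 \frac{1}{2 i \sqrt{2}}} = 22 \left(-25\right) - \frac{1}{5 \frac{\left(- \frac{1}{2}\right) i \sqrt{2}}{2}} = -550 - \frac{1}{5 \left(- \frac{i \sqrt{2}}{4}\right)} = -550 - \frac{2 i \sqrt{2}}{5}$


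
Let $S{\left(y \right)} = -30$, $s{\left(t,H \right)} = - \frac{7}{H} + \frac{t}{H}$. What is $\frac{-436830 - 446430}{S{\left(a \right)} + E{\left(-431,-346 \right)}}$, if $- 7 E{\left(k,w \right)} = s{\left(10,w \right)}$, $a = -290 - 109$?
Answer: $\frac{237695080}{8073} \approx 29443.0$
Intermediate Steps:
$a = -399$
$E{\left(k,w \right)} = - \frac{3}{7 w}$ ($E{\left(k,w \right)} = - \frac{\frac{1}{w} \left(-7 + 10\right)}{7} = - \frac{\frac{1}{w} 3}{7} = - \frac{3 \frac{1}{w}}{7} = - \frac{3}{7 w}$)
$\frac{-436830 - 446430}{S{\left(a \right)} + E{\left(-431,-346 \right)}} = \frac{-436830 - 446430}{-30 - \frac{3}{7 \left(-346\right)}} = - \frac{883260}{-30 - - \frac{3}{2422}} = - \frac{883260}{-30 + \frac{3}{2422}} = - \frac{883260}{- \frac{72657}{2422}} = \left(-883260\right) \left(- \frac{2422}{72657}\right) = \frac{237695080}{8073}$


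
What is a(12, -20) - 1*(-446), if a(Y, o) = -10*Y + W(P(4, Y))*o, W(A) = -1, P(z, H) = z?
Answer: 346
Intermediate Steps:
a(Y, o) = -o - 10*Y (a(Y, o) = -10*Y - o = -o - 10*Y)
a(12, -20) - 1*(-446) = (-1*(-20) - 10*12) - 1*(-446) = (20 - 120) + 446 = -100 + 446 = 346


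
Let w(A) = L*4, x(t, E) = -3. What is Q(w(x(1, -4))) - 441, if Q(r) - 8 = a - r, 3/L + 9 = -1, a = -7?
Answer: -2194/5 ≈ -438.80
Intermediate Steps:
L = -3/10 (L = 3/(-9 - 1) = 3/(-10) = 3*(-1/10) = -3/10 ≈ -0.30000)
w(A) = -6/5 (w(A) = -3/10*4 = -6/5)
Q(r) = 1 - r (Q(r) = 8 + (-7 - r) = 1 - r)
Q(w(x(1, -4))) - 441 = (1 - 1*(-6/5)) - 441 = (1 + 6/5) - 441 = 11/5 - 441 = -2194/5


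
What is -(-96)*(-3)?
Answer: -288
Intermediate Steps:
-(-96)*(-3) = -24*12 = -288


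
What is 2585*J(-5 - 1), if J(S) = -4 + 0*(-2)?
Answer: -10340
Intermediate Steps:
J(S) = -4 (J(S) = -4 + 0 = -4)
2585*J(-5 - 1) = 2585*(-4) = -10340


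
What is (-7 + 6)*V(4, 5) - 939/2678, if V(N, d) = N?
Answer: -11651/2678 ≈ -4.3506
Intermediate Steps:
(-7 + 6)*V(4, 5) - 939/2678 = (-7 + 6)*4 - 939/2678 = -1*4 - 939/2678 = -4 - 1*939/2678 = -4 - 939/2678 = -11651/2678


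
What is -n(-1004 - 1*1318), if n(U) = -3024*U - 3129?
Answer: -7018599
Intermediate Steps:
n(U) = -3129 - 3024*U
-n(-1004 - 1*1318) = -(-3129 - 3024*(-1004 - 1*1318)) = -(-3129 - 3024*(-1004 - 1318)) = -(-3129 - 3024*(-2322)) = -(-3129 + 7021728) = -1*7018599 = -7018599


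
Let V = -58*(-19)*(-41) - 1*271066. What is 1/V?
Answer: -1/316248 ≈ -3.1621e-6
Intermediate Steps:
V = -316248 (V = 1102*(-41) - 271066 = -45182 - 271066 = -316248)
1/V = 1/(-316248) = -1/316248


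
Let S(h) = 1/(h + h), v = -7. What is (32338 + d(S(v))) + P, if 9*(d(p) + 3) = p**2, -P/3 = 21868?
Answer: -58686515/1764 ≈ -33269.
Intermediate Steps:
P = -65604 (P = -3*21868 = -65604)
S(h) = 1/(2*h)
d(p) = -3 + p**2/9
(32338 + d(S(v))) + P = (32338 + (-3 + ((1/2)/(-7))**2/9)) - 65604 = (32338 + (-3 + ((1/2)*(-1/7))**2/9)) - 65604 = (32338 + (-3 + (-1/14)**2/9)) - 65604 = (32338 + (-3 + (1/9)*(1/196))) - 65604 = (32338 + (-3 + 1/1764)) - 65604 = (32338 - 5291/1764) - 65604 = 57038941/1764 - 65604 = -58686515/1764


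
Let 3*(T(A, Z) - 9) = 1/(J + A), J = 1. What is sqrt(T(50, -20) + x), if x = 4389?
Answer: sqrt(11439215)/51 ≈ 66.318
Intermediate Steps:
T(A, Z) = 9 + 1/(3*(1 + A))
sqrt(T(50, -20) + x) = sqrt((28 + 27*50)/(3*(1 + 50)) + 4389) = sqrt((1/3)*(28 + 1350)/51 + 4389) = sqrt((1/3)*(1/51)*1378 + 4389) = sqrt(1378/153 + 4389) = sqrt(672895/153) = sqrt(11439215)/51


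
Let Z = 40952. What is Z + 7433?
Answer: 48385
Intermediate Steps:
Z + 7433 = 40952 + 7433 = 48385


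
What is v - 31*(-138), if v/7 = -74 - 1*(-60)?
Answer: 4180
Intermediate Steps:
v = -98 (v = 7*(-74 - 1*(-60)) = 7*(-74 + 60) = 7*(-14) = -98)
v - 31*(-138) = -98 - 31*(-138) = -98 + 4278 = 4180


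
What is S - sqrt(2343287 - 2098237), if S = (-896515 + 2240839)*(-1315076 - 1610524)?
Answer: -3932954294400 - 65*sqrt(58) ≈ -3.9330e+12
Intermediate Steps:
S = -3932954294400 (S = 1344324*(-2925600) = -3932954294400)
S - sqrt(2343287 - 2098237) = -3932954294400 - sqrt(2343287 - 2098237) = -3932954294400 - sqrt(245050) = -3932954294400 - 65*sqrt(58)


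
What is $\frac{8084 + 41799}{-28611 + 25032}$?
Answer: $- \frac{49883}{3579} \approx -13.938$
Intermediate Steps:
$\frac{8084 + 41799}{-28611 + 25032} = \frac{49883}{-3579} = 49883 \left(- \frac{1}{3579}\right) = - \frac{49883}{3579}$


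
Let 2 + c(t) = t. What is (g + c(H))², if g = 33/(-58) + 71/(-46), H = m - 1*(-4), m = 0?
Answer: 5625/444889 ≈ 0.012644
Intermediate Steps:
H = 4 (H = 0 - 1*(-4) = 0 + 4 = 4)
c(t) = -2 + t
g = -1409/667 (g = 33*(-1/58) + 71*(-1/46) = -33/58 - 71/46 = -1409/667 ≈ -2.1124)
(g + c(H))² = (-1409/667 + (-2 + 4))² = (-1409/667 + 2)² = (-75/667)² = 5625/444889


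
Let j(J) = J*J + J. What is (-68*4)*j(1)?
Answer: -544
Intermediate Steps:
j(J) = J + J² (j(J) = J² + J = J + J²)
(-68*4)*j(1) = (-68*4)*(1*(1 + 1)) = -272*2 = -544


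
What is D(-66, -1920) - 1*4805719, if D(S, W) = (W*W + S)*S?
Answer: -248103763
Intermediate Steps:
D(S, W) = S*(S + W²) (D(S, W) = (W² + S)*S = (S + W²)*S = S*(S + W²))
D(-66, -1920) - 1*4805719 = -66*(-66 + (-1920)²) - 1*4805719 = -66*(-66 + 3686400) - 4805719 = -66*3686334 - 4805719 = -243298044 - 4805719 = -248103763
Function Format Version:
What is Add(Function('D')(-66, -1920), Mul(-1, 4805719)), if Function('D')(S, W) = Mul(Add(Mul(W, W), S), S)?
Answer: -248103763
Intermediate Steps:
Function('D')(S, W) = Mul(S, Add(S, Pow(W, 2))) (Function('D')(S, W) = Mul(Add(Pow(W, 2), S), S) = Mul(Add(S, Pow(W, 2)), S) = Mul(S, Add(S, Pow(W, 2))))
Add(Function('D')(-66, -1920), Mul(-1, 4805719)) = Add(Mul(-66, Add(-66, Pow(-1920, 2))), Mul(-1, 4805719)) = Add(Mul(-66, Add(-66, 3686400)), -4805719) = Add(Mul(-66, 3686334), -4805719) = Add(-243298044, -4805719) = -248103763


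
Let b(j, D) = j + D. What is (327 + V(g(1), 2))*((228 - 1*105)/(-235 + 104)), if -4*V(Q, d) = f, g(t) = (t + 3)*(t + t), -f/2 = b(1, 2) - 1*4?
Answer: -80319/262 ≈ -306.56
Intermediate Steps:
b(j, D) = D + j
f = 2 (f = -2*((2 + 1) - 1*4) = -2*(3 - 4) = -2*(-1) = 2)
g(t) = 2*t*(3 + t) (g(t) = (3 + t)*(2*t) = 2*t*(3 + t))
V(Q, d) = -½ (V(Q, d) = -¼*2 = -½)
(327 + V(g(1), 2))*((228 - 1*105)/(-235 + 104)) = (327 - ½)*((228 - 1*105)/(-235 + 104)) = 653*((228 - 105)/(-131))/2 = 653*(123*(-1/131))/2 = (653/2)*(-123/131) = -80319/262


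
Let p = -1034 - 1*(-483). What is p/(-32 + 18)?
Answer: 551/14 ≈ 39.357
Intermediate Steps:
p = -551 (p = -1034 + 483 = -551)
p/(-32 + 18) = -551/(-32 + 18) = -551/(-14) = -1/14*(-551) = 551/14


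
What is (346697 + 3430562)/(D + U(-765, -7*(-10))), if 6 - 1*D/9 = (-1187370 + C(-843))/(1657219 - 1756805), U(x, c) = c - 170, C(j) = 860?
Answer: -188081057387/7629773 ≈ -24651.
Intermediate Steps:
U(x, c) = -170 + c
D = -2650473/49793 (D = 54 - 9*(-1187370 + 860)/(1657219 - 1756805) = 54 - (-10678590)/(-99586) = 54 - (-10678590)*(-1)/99586 = 54 - 9*593255/49793 = 54 - 5339295/49793 = -2650473/49793 ≈ -53.230)
(346697 + 3430562)/(D + U(-765, -7*(-10))) = (346697 + 3430562)/(-2650473/49793 + (-170 - 7*(-10))) = 3777259/(-2650473/49793 + (-170 + 70)) = 3777259/(-2650473/49793 - 100) = 3777259/(-7629773/49793) = 3777259*(-49793/7629773) = -188081057387/7629773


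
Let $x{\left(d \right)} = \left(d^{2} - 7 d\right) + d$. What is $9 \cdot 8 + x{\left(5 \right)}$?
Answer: $67$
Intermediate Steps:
$x{\left(d \right)} = d^{2} - 6 d$
$9 \cdot 8 + x{\left(5 \right)} = 9 \cdot 8 + 5 \left(-6 + 5\right) = 72 + 5 \left(-1\right) = 72 - 5 = 67$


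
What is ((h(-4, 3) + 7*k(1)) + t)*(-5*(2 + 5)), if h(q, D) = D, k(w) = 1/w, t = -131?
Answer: 4235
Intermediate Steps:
((h(-4, 3) + 7*k(1)) + t)*(-5*(2 + 5)) = ((3 + 7/1) - 131)*(-5*(2 + 5)) = ((3 + 7*1) - 131)*(-5*7) = ((3 + 7) - 131)*(-35) = (10 - 131)*(-35) = -121*(-35) = 4235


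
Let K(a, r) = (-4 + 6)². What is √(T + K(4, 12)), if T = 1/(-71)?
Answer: √20093/71 ≈ 1.9965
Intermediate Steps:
K(a, r) = 4 (K(a, r) = 2² = 4)
T = -1/71 ≈ -0.014085
√(T + K(4, 12)) = √(-1/71 + 4) = √(283/71) = √20093/71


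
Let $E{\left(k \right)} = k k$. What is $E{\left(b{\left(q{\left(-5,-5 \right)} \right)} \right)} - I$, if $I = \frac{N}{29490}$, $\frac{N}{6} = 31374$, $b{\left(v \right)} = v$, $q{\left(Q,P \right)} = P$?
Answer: $\frac{91501}{4915} \approx 18.617$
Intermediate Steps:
$N = 188244$ ($N = 6 \cdot 31374 = 188244$)
$E{\left(k \right)} = k^{2}$
$I = \frac{31374}{4915}$ ($I = \frac{188244}{29490} = 188244 \cdot \frac{1}{29490} = \frac{31374}{4915} \approx 6.3833$)
$E{\left(b{\left(q{\left(-5,-5 \right)} \right)} \right)} - I = \left(-5\right)^{2} - \frac{31374}{4915} = 25 - \frac{31374}{4915} = \frac{91501}{4915}$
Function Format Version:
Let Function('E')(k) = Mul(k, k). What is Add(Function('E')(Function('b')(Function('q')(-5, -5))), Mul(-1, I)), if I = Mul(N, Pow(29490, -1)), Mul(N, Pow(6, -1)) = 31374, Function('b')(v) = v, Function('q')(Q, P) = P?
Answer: Rational(91501, 4915) ≈ 18.617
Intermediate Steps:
N = 188244 (N = Mul(6, 31374) = 188244)
Function('E')(k) = Pow(k, 2)
I = Rational(31374, 4915) (I = Mul(188244, Pow(29490, -1)) = Mul(188244, Rational(1, 29490)) = Rational(31374, 4915) ≈ 6.3833)
Add(Function('E')(Function('b')(Function('q')(-5, -5))), Mul(-1, I)) = Add(Pow(-5, 2), Mul(-1, Rational(31374, 4915))) = Add(25, Rational(-31374, 4915)) = Rational(91501, 4915)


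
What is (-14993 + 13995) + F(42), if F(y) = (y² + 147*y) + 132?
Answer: 7072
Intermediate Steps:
F(y) = 132 + y² + 147*y
(-14993 + 13995) + F(42) = (-14993 + 13995) + (132 + 42² + 147*42) = -998 + (132 + 1764 + 6174) = -998 + 8070 = 7072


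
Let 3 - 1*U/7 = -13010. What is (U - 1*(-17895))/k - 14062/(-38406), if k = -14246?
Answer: -996347266/136782969 ≈ -7.2841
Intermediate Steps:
U = 91091 (U = 21 - 7*(-13010) = 21 + 91070 = 91091)
(U - 1*(-17895))/k - 14062/(-38406) = (91091 - 1*(-17895))/(-14246) - 14062/(-38406) = (91091 + 17895)*(-1/14246) - 14062*(-1/38406) = 108986*(-1/14246) + 7031/19203 = -54493/7123 + 7031/19203 = -996347266/136782969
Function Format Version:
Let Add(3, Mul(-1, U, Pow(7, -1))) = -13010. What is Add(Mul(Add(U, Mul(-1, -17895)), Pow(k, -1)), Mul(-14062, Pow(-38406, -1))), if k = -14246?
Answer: Rational(-996347266, 136782969) ≈ -7.2841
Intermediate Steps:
U = 91091 (U = Add(21, Mul(-7, -13010)) = Add(21, 91070) = 91091)
Add(Mul(Add(U, Mul(-1, -17895)), Pow(k, -1)), Mul(-14062, Pow(-38406, -1))) = Add(Mul(Add(91091, Mul(-1, -17895)), Pow(-14246, -1)), Mul(-14062, Pow(-38406, -1))) = Add(Mul(Add(91091, 17895), Rational(-1, 14246)), Mul(-14062, Rational(-1, 38406))) = Add(Mul(108986, Rational(-1, 14246)), Rational(7031, 19203)) = Add(Rational(-54493, 7123), Rational(7031, 19203)) = Rational(-996347266, 136782969)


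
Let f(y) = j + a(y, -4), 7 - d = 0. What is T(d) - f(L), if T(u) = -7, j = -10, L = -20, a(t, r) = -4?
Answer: 7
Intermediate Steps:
d = 7 (d = 7 - 1*0 = 7 + 0 = 7)
f(y) = -14 (f(y) = -10 - 4 = -14)
T(d) - f(L) = -7 - 1*(-14) = -7 + 14 = 7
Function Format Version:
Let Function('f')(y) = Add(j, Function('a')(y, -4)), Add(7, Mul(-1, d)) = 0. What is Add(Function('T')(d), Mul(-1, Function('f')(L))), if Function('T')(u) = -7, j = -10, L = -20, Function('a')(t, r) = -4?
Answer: 7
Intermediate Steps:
d = 7 (d = Add(7, Mul(-1, 0)) = Add(7, 0) = 7)
Function('f')(y) = -14 (Function('f')(y) = Add(-10, -4) = -14)
Add(Function('T')(d), Mul(-1, Function('f')(L))) = Add(-7, Mul(-1, -14)) = Add(-7, 14) = 7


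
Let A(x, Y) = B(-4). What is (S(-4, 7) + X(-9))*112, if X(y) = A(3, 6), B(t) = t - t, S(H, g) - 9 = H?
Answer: 560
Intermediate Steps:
S(H, g) = 9 + H
B(t) = 0
A(x, Y) = 0
X(y) = 0
(S(-4, 7) + X(-9))*112 = ((9 - 4) + 0)*112 = (5 + 0)*112 = 5*112 = 560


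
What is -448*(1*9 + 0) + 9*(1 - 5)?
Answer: -4068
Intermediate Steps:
-448*(1*9 + 0) + 9*(1 - 5) = -448*(9 + 0) + 9*(-4) = -448*9 - 36 = -4032 - 36 = -4068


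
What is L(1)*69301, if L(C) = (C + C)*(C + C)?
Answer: 277204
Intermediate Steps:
L(C) = 4*C² (L(C) = (2*C)*(2*C) = 4*C²)
L(1)*69301 = (4*1²)*69301 = (4*1)*69301 = 4*69301 = 277204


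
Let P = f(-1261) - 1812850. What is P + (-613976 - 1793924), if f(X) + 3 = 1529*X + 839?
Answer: -6147983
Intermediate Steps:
f(X) = 836 + 1529*X (f(X) = -3 + (1529*X + 839) = -3 + (839 + 1529*X) = 836 + 1529*X)
P = -3740083 (P = (836 + 1529*(-1261)) - 1812850 = (836 - 1928069) - 1812850 = -1927233 - 1812850 = -3740083)
P + (-613976 - 1793924) = -3740083 + (-613976 - 1793924) = -3740083 - 2407900 = -6147983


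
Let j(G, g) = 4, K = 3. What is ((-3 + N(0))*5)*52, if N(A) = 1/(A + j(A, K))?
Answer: -715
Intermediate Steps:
N(A) = 1/(4 + A) (N(A) = 1/(A + 4) = 1/(4 + A))
((-3 + N(0))*5)*52 = ((-3 + 1/(4 + 0))*5)*52 = ((-3 + 1/4)*5)*52 = -11/4*5*52 = -55/4*52 = -715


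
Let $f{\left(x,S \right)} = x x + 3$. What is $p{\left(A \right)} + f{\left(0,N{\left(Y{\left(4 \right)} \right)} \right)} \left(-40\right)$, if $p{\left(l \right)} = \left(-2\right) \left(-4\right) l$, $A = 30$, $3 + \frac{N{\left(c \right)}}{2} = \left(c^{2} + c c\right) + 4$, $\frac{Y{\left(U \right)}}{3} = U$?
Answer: $120$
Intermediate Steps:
$Y{\left(U \right)} = 3 U$
$N{\left(c \right)} = 2 + 4 c^{2}$ ($N{\left(c \right)} = -6 + 2 \left(\left(c^{2} + c c\right) + 4\right) = -6 + 2 \left(\left(c^{2} + c^{2}\right) + 4\right) = -6 + 2 \left(2 c^{2} + 4\right) = -6 + 2 \left(4 + 2 c^{2}\right) = -6 + \left(8 + 4 c^{2}\right) = 2 + 4 c^{2}$)
$f{\left(x,S \right)} = 3 + x^{2}$ ($f{\left(x,S \right)} = x^{2} + 3 = 3 + x^{2}$)
$p{\left(l \right)} = 8 l$
$p{\left(A \right)} + f{\left(0,N{\left(Y{\left(4 \right)} \right)} \right)} \left(-40\right) = 8 \cdot 30 + \left(3 + 0^{2}\right) \left(-40\right) = 240 + \left(3 + 0\right) \left(-40\right) = 240 + 3 \left(-40\right) = 240 - 120 = 120$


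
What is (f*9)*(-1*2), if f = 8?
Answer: -144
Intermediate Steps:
(f*9)*(-1*2) = (8*9)*(-1*2) = 72*(-2) = -144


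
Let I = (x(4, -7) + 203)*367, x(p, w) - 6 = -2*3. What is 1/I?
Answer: 1/74501 ≈ 1.3423e-5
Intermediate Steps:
x(p, w) = 0 (x(p, w) = 6 - 2*3 = 6 - 6 = 0)
I = 74501 (I = (0 + 203)*367 = 203*367 = 74501)
1/I = 1/74501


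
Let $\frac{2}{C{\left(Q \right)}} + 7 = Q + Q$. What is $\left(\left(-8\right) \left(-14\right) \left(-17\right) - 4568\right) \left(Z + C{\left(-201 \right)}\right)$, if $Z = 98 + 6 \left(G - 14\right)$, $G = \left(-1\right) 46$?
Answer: $\frac{693539520}{409} \approx 1.6957 \cdot 10^{6}$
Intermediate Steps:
$G = -46$
$C{\left(Q \right)} = \frac{2}{-7 + 2 Q}$ ($C{\left(Q \right)} = \frac{2}{-7 + \left(Q + Q\right)} = \frac{2}{-7 + 2 Q}$)
$Z = -262$ ($Z = 98 + 6 \left(-46 - 14\right) = 98 + 6 \left(-60\right) = 98 - 360 = -262$)
$\left(\left(-8\right) \left(-14\right) \left(-17\right) - 4568\right) \left(Z + C{\left(-201 \right)}\right) = \left(\left(-8\right) \left(-14\right) \left(-17\right) - 4568\right) \left(-262 + \frac{2}{-7 + 2 \left(-201\right)}\right) = \left(112 \left(-17\right) - 4568\right) \left(-262 + \frac{2}{-7 - 402}\right) = \left(-1904 - 4568\right) \left(-262 + \frac{2}{-409}\right) = - 6472 \left(-262 + 2 \left(- \frac{1}{409}\right)\right) = - 6472 \left(-262 - \frac{2}{409}\right) = \left(-6472\right) \left(- \frac{107160}{409}\right) = \frac{693539520}{409}$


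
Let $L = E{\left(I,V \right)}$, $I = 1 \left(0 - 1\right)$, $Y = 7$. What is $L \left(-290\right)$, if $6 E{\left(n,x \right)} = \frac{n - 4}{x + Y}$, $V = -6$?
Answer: $\frac{725}{3} \approx 241.67$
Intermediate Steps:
$I = -1$ ($I = 1 \left(-1\right) = -1$)
$E{\left(n,x \right)} = \frac{-4 + n}{6 \left(7 + x\right)}$ ($E{\left(n,x \right)} = \frac{\left(n - 4\right) \frac{1}{x + 7}}{6} = \frac{\left(-4 + n\right) \frac{1}{7 + x}}{6} = \frac{\frac{1}{7 + x} \left(-4 + n\right)}{6} = \frac{-4 + n}{6 \left(7 + x\right)}$)
$L = - \frac{5}{6}$ ($L = \frac{-4 - 1}{6 \left(7 - 6\right)} = \frac{1}{6} \cdot 1^{-1} \left(-5\right) = \frac{1}{6} \cdot 1 \left(-5\right) = - \frac{5}{6} \approx -0.83333$)
$L \left(-290\right) = \left(- \frac{5}{6}\right) \left(-290\right) = \frac{725}{3}$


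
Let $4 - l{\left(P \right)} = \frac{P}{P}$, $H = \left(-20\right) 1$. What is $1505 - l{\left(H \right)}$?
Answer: $1502$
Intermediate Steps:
$H = -20$
$l{\left(P \right)} = 3$ ($l{\left(P \right)} = 4 - \frac{P}{P} = 4 - 1 = 3$)
$1505 - l{\left(H \right)} = 1505 - 3 = 1502$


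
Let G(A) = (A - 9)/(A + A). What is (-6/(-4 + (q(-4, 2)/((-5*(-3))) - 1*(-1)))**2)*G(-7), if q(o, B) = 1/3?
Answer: -24300/31423 ≈ -0.77332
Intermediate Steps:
G(A) = (-9 + A)/(2*A) (G(A) = (-9 + A)/((2*A)) = (-9 + A)*(1/(2*A)) = (-9 + A)/(2*A))
q(o, B) = 1/3
(-6/(-4 + (q(-4, 2)/((-5*(-3))) - 1*(-1)))**2)*G(-7) = (-6/(-4 + (1/(3*((-5*(-3)))) - 1*(-1)))**2)*((1/2)*(-9 - 7)/(-7)) = (-6/(-4 + ((1/3)/15 + 1))**2)*((1/2)*(-1/7)*(-16)) = -6/(-4 + ((1/3)*(1/15) + 1))**2*(8/7) = -6/(-4 + (1/45 + 1))**2*(8/7) = -6/(-4 + 46/45)**2*(8/7) = -6/((-134/45)**2)*(8/7) = -6/17956/2025*(8/7) = -6*2025/17956*(8/7) = -6075/8978*8/7 = -24300/31423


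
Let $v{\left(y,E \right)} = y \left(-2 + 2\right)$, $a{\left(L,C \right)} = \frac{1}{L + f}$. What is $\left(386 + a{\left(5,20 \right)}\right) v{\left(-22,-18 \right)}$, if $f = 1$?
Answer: $0$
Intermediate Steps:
$a{\left(L,C \right)} = \frac{1}{1 + L}$ ($a{\left(L,C \right)} = \frac{1}{L + 1} = \frac{1}{1 + L}$)
$v{\left(y,E \right)} = 0$ ($v{\left(y,E \right)} = y 0 = 0$)
$\left(386 + a{\left(5,20 \right)}\right) v{\left(-22,-18 \right)} = \left(386 + \frac{1}{1 + 5}\right) 0 = \left(386 + \frac{1}{6}\right) 0 = \frac{2317}{6} \cdot 0 = 0$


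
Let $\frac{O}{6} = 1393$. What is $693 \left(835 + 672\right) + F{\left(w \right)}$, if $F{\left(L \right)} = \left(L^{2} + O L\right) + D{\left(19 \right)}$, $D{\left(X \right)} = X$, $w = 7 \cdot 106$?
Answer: $7796570$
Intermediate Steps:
$w = 742$
$O = 8358$ ($O = 6 \cdot 1393 = 8358$)
$F{\left(L \right)} = 19 + L^{2} + 8358 L$ ($F{\left(L \right)} = \left(L^{2} + 8358 L\right) + 19 = 19 + L^{2} + 8358 L$)
$693 \left(835 + 672\right) + F{\left(w \right)} = 693 \left(835 + 672\right) + \left(19 + 742^{2} + 8358 \cdot 742\right) = 693 \cdot 1507 + \left(19 + 550564 + 6201636\right) = 1044351 + 6752219 = 7796570$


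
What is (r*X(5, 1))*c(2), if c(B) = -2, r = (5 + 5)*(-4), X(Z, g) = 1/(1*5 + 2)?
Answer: 80/7 ≈ 11.429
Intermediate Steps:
X(Z, g) = ⅐ (X(Z, g) = 1/(5 + 2) = 1/7 = ⅐)
r = -40 (r = 10*(-4) = -40)
(r*X(5, 1))*c(2) = -40*⅐*(-2) = -40/7*(-2) = 80/7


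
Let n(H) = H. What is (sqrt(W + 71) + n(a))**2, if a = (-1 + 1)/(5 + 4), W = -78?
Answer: -7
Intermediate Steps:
a = 0 (a = 0/9 = 0*(1/9) = 0)
(sqrt(W + 71) + n(a))**2 = (sqrt(-78 + 71) + 0)**2 = (sqrt(-7) + 0)**2 = (I*sqrt(7) + 0)**2 = (I*sqrt(7))**2 = -7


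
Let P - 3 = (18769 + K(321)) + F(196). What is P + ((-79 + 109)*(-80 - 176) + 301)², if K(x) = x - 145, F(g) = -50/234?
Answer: 6372824888/117 ≈ 5.4469e+7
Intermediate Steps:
F(g) = -25/117 (F(g) = -50*1/234 = -25/117)
K(x) = -145 + x
P = 2216891/117 (P = 3 + ((18769 + (-145 + 321)) - 25/117) = 3 + ((18769 + 176) - 25/117) = 3 + (18945 - 25/117) = 3 + 2216540/117 = 2216891/117 ≈ 18948.)
P + ((-79 + 109)*(-80 - 176) + 301)² = 2216891/117 + ((-79 + 109)*(-80 - 176) + 301)² = 2216891/117 + (30*(-256) + 301)² = 2216891/117 + (-7680 + 301)² = 2216891/117 + (-7379)² = 2216891/117 + 54449641 = 6372824888/117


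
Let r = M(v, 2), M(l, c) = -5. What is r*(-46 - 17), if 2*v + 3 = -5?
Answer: 315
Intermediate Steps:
v = -4 (v = -3/2 + (1/2)*(-5) = -3/2 - 5/2 = -4)
r = -5
r*(-46 - 17) = -5*(-46 - 17) = -5*(-63) = 315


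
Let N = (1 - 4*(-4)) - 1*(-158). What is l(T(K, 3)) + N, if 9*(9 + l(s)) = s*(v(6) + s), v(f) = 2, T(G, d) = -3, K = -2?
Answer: 499/3 ≈ 166.33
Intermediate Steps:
l(s) = -9 + s*(2 + s)/9 (l(s) = -9 + (s*(2 + s))/9 = -9 + s*(2 + s)/9)
N = 175 (N = (1 + 16) + 158 = 17 + 158 = 175)
l(T(K, 3)) + N = (-9 + (⅑)*(-3)² + (2/9)*(-3)) + 175 = (-9 + (⅑)*9 - ⅔) + 175 = (-9 + 1 - ⅔) + 175 = -26/3 + 175 = 499/3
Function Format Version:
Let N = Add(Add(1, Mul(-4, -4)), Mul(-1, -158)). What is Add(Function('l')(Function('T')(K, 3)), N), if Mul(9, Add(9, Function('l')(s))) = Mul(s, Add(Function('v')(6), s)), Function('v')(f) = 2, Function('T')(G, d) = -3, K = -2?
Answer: Rational(499, 3) ≈ 166.33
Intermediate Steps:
Function('l')(s) = Add(-9, Mul(Rational(1, 9), s, Add(2, s))) (Function('l')(s) = Add(-9, Mul(Rational(1, 9), Mul(s, Add(2, s)))) = Add(-9, Mul(Rational(1, 9), s, Add(2, s))))
N = 175 (N = Add(Add(1, 16), 158) = Add(17, 158) = 175)
Add(Function('l')(Function('T')(K, 3)), N) = Add(Add(-9, Mul(Rational(1, 9), Pow(-3, 2)), Mul(Rational(2, 9), -3)), 175) = Add(Add(-9, Mul(Rational(1, 9), 9), Rational(-2, 3)), 175) = Add(Add(-9, 1, Rational(-2, 3)), 175) = Add(Rational(-26, 3), 175) = Rational(499, 3)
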